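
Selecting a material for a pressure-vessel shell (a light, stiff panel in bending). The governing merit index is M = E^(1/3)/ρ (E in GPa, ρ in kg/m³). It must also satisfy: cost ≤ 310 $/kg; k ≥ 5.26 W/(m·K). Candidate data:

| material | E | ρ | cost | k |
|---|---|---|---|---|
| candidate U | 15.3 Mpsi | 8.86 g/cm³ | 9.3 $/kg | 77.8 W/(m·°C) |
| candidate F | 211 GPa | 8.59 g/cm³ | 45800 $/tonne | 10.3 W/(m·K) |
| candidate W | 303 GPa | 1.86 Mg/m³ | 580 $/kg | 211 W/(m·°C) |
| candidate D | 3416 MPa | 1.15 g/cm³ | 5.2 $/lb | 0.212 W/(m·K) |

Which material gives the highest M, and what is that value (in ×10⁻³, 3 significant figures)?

Screen on constraints: cost ≤ 310 $/kg; k ≥ 5.26 W/(m·K). Survivors: candidate U, candidate F.
In SI units:
  candidate U: E = 105.5 GPa, ρ = 8860 kg/m³
  candidate F: E = 211.0 GPa, ρ = 8590 kg/m³
  candidate F: M = 0.693×10⁻³
  candidate U: M = 0.533×10⁻³
Highest index: candidate F.

candidate F, M = 0.693×10⁻³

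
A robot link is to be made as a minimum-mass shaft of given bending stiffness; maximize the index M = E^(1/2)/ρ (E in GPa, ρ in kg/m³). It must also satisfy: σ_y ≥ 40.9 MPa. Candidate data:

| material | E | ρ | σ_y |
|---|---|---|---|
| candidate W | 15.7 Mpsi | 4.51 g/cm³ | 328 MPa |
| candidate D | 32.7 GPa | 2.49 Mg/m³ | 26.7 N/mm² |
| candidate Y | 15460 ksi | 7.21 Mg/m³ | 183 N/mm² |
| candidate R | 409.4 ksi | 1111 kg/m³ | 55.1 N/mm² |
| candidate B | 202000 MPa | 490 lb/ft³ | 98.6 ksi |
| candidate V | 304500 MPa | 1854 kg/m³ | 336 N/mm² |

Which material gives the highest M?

candidate V

Screen on constraints: σ_y ≥ 40.9 MPa. Survivors: candidate W, candidate Y, candidate R, candidate B, candidate V.
Normalizing units and computing the index:
  candidate W: E = 108.2 GPa, ρ = 4510 kg/m³
  candidate Y: E = 106.6 GPa, ρ = 7210 kg/m³
  candidate R: E = 2.823 GPa, ρ = 1111 kg/m³
  candidate B: E = 202.0 GPa, ρ = 7849 kg/m³
  candidate V: E = 304.5 GPa, ρ = 1854 kg/m³
  candidate V: M = 9.41×10⁻³
  candidate W: M = 2.31×10⁻³
  candidate B: M = 1.81×10⁻³
  candidate R: M = 1.51×10⁻³
  candidate Y: M = 1.43×10⁻³
Highest index: candidate V.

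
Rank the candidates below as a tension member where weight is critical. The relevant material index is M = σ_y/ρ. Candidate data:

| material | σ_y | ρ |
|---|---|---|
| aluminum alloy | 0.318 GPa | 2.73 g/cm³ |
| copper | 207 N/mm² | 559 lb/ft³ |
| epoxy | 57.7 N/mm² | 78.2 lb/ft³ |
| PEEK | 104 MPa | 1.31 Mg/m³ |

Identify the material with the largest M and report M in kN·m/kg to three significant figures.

Convert each candidate to consistent units, then evaluate M:
  aluminum alloy: σ_y = 318.0 MPa, ρ = 2730 kg/m³
  copper: σ_y = 207.0 MPa, ρ = 8954 kg/m³
  epoxy: σ_y = 57.70 MPa, ρ = 1253 kg/m³
  PEEK: σ_y = 104.0 MPa, ρ = 1310 kg/m³
  aluminum alloy: M = 116 kN·m/kg
  PEEK: M = 79.4 kN·m/kg
  epoxy: M = 46.1 kN·m/kg
  copper: M = 23.1 kN·m/kg
Aluminum alloy ranks first.

aluminum alloy, M = 116 kN·m/kg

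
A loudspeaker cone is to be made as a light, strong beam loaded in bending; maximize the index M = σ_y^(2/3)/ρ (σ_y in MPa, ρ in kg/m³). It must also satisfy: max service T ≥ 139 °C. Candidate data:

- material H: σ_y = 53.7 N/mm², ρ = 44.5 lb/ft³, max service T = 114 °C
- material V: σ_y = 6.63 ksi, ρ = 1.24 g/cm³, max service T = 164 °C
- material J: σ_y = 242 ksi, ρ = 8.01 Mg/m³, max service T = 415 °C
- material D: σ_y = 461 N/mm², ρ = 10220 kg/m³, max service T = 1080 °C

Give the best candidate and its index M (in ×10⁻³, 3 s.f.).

material J, M = 17.6×10⁻³

Screen on constraints: max service T ≥ 139 °C. Survivors: material V, material J, material D.
Convert each candidate to consistent units, then evaluate M:
  material V: σ_y = 45.71 MPa, ρ = 1240 kg/m³
  material J: σ_y = 1669 MPa, ρ = 8010 kg/m³
  material D: σ_y = 461.0 MPa, ρ = 10220 kg/m³
  material J: M = 17.6×10⁻³
  material V: M = 10.3×10⁻³
  material D: M = 5.84×10⁻³
Material J ranks first.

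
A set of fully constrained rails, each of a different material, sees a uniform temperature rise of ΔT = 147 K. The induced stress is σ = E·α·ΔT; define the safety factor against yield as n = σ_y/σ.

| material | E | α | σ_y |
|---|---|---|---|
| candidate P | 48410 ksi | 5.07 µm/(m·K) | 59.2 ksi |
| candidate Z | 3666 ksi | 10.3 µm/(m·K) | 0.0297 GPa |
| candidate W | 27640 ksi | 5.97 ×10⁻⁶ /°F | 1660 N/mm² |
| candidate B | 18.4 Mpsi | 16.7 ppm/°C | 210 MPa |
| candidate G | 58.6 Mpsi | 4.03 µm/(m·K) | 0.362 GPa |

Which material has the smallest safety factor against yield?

candidate B

Per material, after unit conversion:
  candidate P: E = 333.8, α = 5.07, σ_y = 408.2 → σ = 249 MPa, n = 1.64
  candidate Z: E = 25.28, α = 10.3, σ_y = 29.70 → σ = 38.3 MPa, n = 0.776
  candidate W: E = 190.6, α = 10.7, σ_y = 1660 → σ = 301 MPa, n = 5.51
  candidate B: E = 126.9, α = 16.7, σ_y = 210.0 → σ = 311 MPa, n = 0.674
  candidate G: E = 404.0, α = 4.03, σ_y = 362.0 → σ = 239 MPa, n = 1.51
The minimum is candidate B at n = 0.674.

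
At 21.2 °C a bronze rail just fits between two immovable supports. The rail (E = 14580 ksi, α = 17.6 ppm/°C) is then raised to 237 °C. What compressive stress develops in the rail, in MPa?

E = 14580 ksi = 100.5 GPa.
ΔT = 215.8 K. Constrained thermal stress σ = E·α·ΔT = 100.5×10³ MPa × 17.6×10⁻⁶ × 215.8 = 382 MPa (compressive).

382 MPa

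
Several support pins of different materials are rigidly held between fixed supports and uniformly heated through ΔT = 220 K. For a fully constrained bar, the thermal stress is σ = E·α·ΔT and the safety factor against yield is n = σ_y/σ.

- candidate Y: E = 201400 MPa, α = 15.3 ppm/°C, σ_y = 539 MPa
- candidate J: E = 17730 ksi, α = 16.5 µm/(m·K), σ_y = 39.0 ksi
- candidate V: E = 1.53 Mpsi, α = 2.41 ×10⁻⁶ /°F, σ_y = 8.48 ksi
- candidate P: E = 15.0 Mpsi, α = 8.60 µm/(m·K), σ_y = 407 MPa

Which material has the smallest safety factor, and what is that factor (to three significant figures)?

candidate J, n = 0.606

In consistent units (E in GPa, α in ×10⁻⁶/K, σ_y in MPa):
  candidate Y: E = 201.4, α = 15.3, σ_y = 539.0 → σ = 678 MPa, n = 0.795
  candidate J: E = 122.2, α = 16.5, σ_y = 268.9 → σ = 444 MPa, n = 0.606
  candidate V: E = 10.55, α = 4.34, σ_y = 58.47 → σ = 10.1 MPa, n = 5.81
  candidate P: E = 103.4, α = 8.60, σ_y = 407.0 → σ = 196 MPa, n = 2.08
Candidate J has the lowest safety factor, n = 0.606.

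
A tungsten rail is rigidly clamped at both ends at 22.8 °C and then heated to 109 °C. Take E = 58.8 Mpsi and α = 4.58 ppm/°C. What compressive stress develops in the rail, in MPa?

160 MPa

E = 58.8 Mpsi = 405.4 GPa.
ΔT = 86.20 K. Constrained thermal stress σ = E·α·ΔT = 405.4×10³ MPa × 4.58×10⁻⁶ × 86.20 = 160 MPa (compressive).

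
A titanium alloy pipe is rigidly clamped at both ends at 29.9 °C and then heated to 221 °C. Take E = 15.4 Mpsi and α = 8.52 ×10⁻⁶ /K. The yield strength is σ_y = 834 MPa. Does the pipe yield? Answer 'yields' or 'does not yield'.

E = 15.4 Mpsi = 106.2 GPa.
ΔT = 191.1 K. Constrained thermal stress σ = E·α·ΔT = 106.2×10³ MPa × 8.52×10⁻⁶ × 191.1 = 173 MPa (compressive).
Compare to σ_y = 834 MPa: σ < σ_y, so it does not yield.

does not yield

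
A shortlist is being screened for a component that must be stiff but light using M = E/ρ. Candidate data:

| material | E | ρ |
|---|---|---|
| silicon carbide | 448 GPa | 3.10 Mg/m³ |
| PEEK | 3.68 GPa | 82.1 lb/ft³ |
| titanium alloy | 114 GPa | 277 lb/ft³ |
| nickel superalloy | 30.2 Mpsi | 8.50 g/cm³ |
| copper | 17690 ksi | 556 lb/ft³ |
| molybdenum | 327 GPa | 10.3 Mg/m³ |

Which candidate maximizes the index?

Normalizing units and computing the index:
  silicon carbide: E = 448.0 GPa, ρ = 3100 kg/m³
  PEEK: E = 3.680 GPa, ρ = 1315 kg/m³
  titanium alloy: E = 114.0 GPa, ρ = 4437 kg/m³
  nickel superalloy: E = 208.2 GPa, ρ = 8500 kg/m³
  copper: E = 122.0 GPa, ρ = 8906 kg/m³
  molybdenum: E = 327.0 GPa, ρ = 10300 kg/m³
  silicon carbide: M = 145 MN·m/kg
  molybdenum: M = 31.7 MN·m/kg
  titanium alloy: M = 25.7 MN·m/kg
  nickel superalloy: M = 24.5 MN·m/kg
  copper: M = 13.7 MN·m/kg
  PEEK: M = 2.80 MN·m/kg
Silicon carbide ranks first.

silicon carbide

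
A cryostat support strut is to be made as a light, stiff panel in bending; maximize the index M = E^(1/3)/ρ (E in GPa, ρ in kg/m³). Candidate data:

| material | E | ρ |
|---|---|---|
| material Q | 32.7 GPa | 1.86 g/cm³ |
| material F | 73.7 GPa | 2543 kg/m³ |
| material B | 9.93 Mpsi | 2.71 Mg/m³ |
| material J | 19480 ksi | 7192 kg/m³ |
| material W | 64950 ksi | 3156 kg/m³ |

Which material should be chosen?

Convert each candidate to consistent units, then evaluate M:
  material Q: E = 32.70 GPa, ρ = 1860 kg/m³
  material F: E = 73.70 GPa, ρ = 2543 kg/m³
  material B: E = 68.46 GPa, ρ = 2710 kg/m³
  material J: E = 134.3 GPa, ρ = 7192 kg/m³
  material W: E = 447.8 GPa, ρ = 3156 kg/m³
  material W: M = 2.42×10⁻³
  material Q: M = 1.72×10⁻³
  material F: M = 1.65×10⁻³
  material B: M = 1.51×10⁻³
  material J: M = 0.712×10⁻³
Highest index: material W.

material W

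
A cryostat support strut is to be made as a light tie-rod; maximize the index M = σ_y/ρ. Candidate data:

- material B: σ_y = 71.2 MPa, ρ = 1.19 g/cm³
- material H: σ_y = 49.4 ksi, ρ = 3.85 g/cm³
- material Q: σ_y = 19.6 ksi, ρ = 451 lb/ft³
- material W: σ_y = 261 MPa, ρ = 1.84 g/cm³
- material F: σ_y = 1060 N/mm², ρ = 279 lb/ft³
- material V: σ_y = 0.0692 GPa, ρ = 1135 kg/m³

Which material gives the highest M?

After converting to SI:
  material B: σ_y = 71.20 MPa, ρ = 1190 kg/m³
  material H: σ_y = 340.6 MPa, ρ = 3850 kg/m³
  material Q: σ_y = 135.1 MPa, ρ = 7224 kg/m³
  material W: σ_y = 261.0 MPa, ρ = 1840 kg/m³
  material F: σ_y = 1060 MPa, ρ = 4469 kg/m³
  material V: σ_y = 69.20 MPa, ρ = 1135 kg/m³
  material F: M = 237 kN·m/kg
  material W: M = 142 kN·m/kg
  material H: M = 88.5 kN·m/kg
  material V: M = 61.0 kN·m/kg
  material B: M = 59.8 kN·m/kg
  material Q: M = 18.7 kN·m/kg
Highest index: material F.

material F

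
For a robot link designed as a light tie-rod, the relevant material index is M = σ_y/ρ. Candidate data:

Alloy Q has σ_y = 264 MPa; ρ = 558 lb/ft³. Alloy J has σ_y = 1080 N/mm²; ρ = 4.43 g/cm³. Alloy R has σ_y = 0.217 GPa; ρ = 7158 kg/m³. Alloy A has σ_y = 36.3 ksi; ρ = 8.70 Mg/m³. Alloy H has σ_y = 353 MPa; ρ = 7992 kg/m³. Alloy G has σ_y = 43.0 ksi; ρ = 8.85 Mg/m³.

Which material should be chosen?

In SI units:
  alloy Q: σ_y = 264.0 MPa, ρ = 8938 kg/m³
  alloy J: σ_y = 1080 MPa, ρ = 4430 kg/m³
  alloy R: σ_y = 217.0 MPa, ρ = 7158 kg/m³
  alloy A: σ_y = 250.3 MPa, ρ = 8700 kg/m³
  alloy H: σ_y = 353.0 MPa, ρ = 7992 kg/m³
  alloy G: σ_y = 296.5 MPa, ρ = 8850 kg/m³
  alloy J: M = 244 kN·m/kg
  alloy H: M = 44.2 kN·m/kg
  alloy G: M = 33.5 kN·m/kg
  alloy R: M = 30.3 kN·m/kg
  alloy Q: M = 29.5 kN·m/kg
  alloy A: M = 28.8 kN·m/kg
Highest index: alloy J.

alloy J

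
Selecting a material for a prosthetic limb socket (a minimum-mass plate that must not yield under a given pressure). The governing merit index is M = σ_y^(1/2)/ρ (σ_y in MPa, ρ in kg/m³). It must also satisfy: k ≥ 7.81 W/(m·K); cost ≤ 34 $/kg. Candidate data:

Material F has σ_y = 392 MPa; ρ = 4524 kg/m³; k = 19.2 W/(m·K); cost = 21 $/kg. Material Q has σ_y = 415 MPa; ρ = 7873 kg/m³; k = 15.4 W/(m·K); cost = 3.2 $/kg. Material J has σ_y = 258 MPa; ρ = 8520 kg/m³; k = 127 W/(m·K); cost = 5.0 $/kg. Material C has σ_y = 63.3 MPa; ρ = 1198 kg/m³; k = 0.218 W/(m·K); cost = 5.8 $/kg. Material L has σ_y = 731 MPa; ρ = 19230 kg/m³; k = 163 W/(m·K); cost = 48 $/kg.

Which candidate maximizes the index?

Screen on constraints: k ≥ 7.81 W/(m·K); cost ≤ 34 $/kg. Survivors: material F, material Q, material J.
Per-candidate index values:
  material F: M = 4.38×10⁻³
  material Q: M = 2.59×10⁻³
  material J: M = 1.89×10⁻³
Material F ranks first.

material F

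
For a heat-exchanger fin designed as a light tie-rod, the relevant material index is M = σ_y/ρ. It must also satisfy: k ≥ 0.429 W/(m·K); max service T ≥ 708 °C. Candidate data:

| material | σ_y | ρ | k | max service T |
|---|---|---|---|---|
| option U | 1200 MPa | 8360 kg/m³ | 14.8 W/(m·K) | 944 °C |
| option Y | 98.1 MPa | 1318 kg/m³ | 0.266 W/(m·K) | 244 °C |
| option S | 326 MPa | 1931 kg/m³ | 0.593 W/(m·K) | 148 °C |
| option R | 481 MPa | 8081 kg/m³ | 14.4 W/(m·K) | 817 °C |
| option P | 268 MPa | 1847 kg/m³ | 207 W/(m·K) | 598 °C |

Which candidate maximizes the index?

Screen on constraints: k ≥ 0.429 W/(m·K); max service T ≥ 708 °C. Survivors: option U, option R.
Evaluate M for each candidate:
  option U: M = 144 kN·m/kg
  option R: M = 59.5 kN·m/kg
The maximum is for option U.

option U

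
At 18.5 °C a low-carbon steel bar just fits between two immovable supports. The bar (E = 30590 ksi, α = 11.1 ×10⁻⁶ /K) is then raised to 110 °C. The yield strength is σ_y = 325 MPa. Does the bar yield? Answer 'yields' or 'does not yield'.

does not yield

E = 30590 ksi = 210.9 GPa.
ΔT = 91.50 K. Constrained thermal stress σ = E·α·ΔT = 210.9×10³ MPa × 11.1×10⁻⁶ × 91.50 = 214 MPa (compressive).
Compare to σ_y = 325 MPa: σ < σ_y, so it does not yield.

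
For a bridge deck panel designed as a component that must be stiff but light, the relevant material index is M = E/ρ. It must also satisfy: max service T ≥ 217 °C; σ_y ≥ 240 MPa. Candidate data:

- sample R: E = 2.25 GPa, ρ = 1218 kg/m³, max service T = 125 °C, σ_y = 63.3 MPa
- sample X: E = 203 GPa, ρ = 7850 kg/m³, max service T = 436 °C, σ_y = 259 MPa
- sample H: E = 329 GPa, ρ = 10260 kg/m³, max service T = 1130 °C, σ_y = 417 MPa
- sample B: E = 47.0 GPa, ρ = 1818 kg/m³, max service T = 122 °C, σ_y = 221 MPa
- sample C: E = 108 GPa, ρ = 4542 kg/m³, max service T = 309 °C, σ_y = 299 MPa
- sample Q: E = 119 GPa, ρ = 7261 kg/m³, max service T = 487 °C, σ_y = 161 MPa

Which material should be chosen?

Screen on constraints: max service T ≥ 217 °C; σ_y ≥ 240 MPa. Survivors: sample X, sample H, sample C.
Per-candidate index values:
  sample H: M = 32.1 MN·m/kg
  sample X: M = 25.9 MN·m/kg
  sample C: M = 23.8 MN·m/kg
Highest index: sample H.

sample H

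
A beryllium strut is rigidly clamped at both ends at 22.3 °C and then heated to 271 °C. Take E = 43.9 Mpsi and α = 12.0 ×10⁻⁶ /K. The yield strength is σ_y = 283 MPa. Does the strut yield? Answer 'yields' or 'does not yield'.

E = 43.9 Mpsi = 302.7 GPa.
ΔT = 248.7 K. Constrained thermal stress σ = E·α·ΔT = 302.7×10³ MPa × 12.0×10⁻⁶ × 248.7 = 903 MPa (compressive).
Compare to σ_y = 283 MPa: σ ≥ σ_y, so it yields.

yields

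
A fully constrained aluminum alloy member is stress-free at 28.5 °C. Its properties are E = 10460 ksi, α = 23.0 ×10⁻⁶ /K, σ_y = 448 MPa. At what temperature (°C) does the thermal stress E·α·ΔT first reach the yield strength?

299 °C

E = 10460 ksi = 72.12 GPa.
E·α·ΔT = 448.0 MPa ⇒ ΔT = 448.0 / (72.12×10³ × 23.0×10⁻⁶) = 270.1 K.
T = 28.5 + 270.1 = 298.6 °C.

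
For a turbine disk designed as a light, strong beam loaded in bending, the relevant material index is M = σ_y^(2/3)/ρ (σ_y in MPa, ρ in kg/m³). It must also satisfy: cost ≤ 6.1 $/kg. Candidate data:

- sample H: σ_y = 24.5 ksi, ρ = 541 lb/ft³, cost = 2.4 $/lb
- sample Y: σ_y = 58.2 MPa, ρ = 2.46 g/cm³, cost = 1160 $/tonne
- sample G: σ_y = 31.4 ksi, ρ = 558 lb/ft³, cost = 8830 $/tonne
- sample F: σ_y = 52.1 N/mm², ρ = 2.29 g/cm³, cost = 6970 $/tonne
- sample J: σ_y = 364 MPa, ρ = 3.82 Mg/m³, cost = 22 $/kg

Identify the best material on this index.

sample Y

Screen on constraints: cost ≤ 6.1 $/kg. Survivors: sample H, sample Y.
In SI units:
  sample H: σ_y = 168.9 MPa, ρ = 8666 kg/m³
  sample Y: σ_y = 58.20 MPa, ρ = 2460 kg/m³
  sample Y: M = 6.10×10⁻³
  sample H: M = 3.53×10⁻³
Highest index: sample Y.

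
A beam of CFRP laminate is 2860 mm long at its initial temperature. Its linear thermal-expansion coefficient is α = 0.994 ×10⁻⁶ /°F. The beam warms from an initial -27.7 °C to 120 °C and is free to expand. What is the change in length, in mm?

Convert α: 0.994×10⁻⁶/°F × (9/5) = 1.79×10⁻⁶/K.
ΔT = 120 − (-27.7) = 147.7 K.
ΔL = α·L₀·ΔT = 1.79×10⁻⁶ × 2860 mm × 147.7 K = 0.756 mm.

0.756 mm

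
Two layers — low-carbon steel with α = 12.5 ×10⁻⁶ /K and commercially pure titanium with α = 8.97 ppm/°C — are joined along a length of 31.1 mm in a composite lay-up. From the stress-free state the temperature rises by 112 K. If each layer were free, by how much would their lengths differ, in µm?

Δα = |12.5 − 8.97|×10⁻⁶/K = 3.53×10⁻⁶/K.
ΔL_mismatch = Δα·L·ΔT = 3.53×10⁻⁶ × 31.1 mm × 112.0 K = 12.3 µm.

12.3 µm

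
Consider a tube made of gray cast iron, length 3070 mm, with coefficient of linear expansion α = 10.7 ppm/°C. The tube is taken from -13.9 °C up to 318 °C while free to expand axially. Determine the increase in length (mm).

10.9 mm

ΔT = 318 − (-13.9) = 331.9 K.
ΔL = α·L₀·ΔT = 10.7×10⁻⁶ × 3070 mm × 331.9 K = 10.9 mm.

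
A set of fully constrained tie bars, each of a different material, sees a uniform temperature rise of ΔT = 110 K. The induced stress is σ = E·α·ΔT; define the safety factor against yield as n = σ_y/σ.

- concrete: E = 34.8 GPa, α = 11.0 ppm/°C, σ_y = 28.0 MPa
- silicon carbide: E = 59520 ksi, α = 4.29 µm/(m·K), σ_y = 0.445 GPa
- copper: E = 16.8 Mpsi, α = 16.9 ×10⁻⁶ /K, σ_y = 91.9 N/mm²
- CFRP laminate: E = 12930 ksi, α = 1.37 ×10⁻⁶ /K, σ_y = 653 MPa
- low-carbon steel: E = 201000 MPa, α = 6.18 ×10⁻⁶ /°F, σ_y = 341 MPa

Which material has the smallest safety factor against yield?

Converting E to GPa, α to ×10⁻⁶/K, σ_y to MPa, then σ and n for each:
  concrete: E = 34.80, α = 11.0, σ_y = 28.00 → σ = 42.1 MPa, n = 0.665
  silicon carbide: E = 410.4, α = 4.29, σ_y = 445.0 → σ = 194 MPa, n = 2.30
  copper: E = 115.8, α = 16.9, σ_y = 91.90 → σ = 215 MPa, n = 0.427
  CFRP laminate: E = 89.15, α = 1.37, σ_y = 653.0 → σ = 13.4 MPa, n = 48.6
  low-carbon steel: E = 201.0, α = 11.1, σ_y = 341.0 → σ = 246 MPa, n = 1.39
The minimum is copper at n = 0.427.

copper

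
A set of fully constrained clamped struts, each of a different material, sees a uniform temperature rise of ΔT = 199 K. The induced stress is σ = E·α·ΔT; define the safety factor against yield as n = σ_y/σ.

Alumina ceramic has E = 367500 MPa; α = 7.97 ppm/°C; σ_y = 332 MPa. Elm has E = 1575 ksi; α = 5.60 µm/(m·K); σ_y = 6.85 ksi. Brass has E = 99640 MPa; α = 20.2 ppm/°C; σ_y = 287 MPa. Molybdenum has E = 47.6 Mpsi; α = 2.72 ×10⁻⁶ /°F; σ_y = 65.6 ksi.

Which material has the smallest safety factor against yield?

In consistent units (E in GPa, α in ×10⁻⁶/K, σ_y in MPa):
  alumina ceramic: E = 367.5, α = 7.97, σ_y = 332.0 → σ = 583 MPa, n = 0.570
  elm: E = 10.86, α = 5.60, σ_y = 47.23 → σ = 12.1 MPa, n = 3.90
  brass: E = 99.64, α = 20.2, σ_y = 287.0 → σ = 401 MPa, n = 0.717
  molybdenum: E = 328.2, α = 4.90, σ_y = 452.3 → σ = 320 MPa, n = 1.41
The minimum is alumina ceramic at n = 0.570.

alumina ceramic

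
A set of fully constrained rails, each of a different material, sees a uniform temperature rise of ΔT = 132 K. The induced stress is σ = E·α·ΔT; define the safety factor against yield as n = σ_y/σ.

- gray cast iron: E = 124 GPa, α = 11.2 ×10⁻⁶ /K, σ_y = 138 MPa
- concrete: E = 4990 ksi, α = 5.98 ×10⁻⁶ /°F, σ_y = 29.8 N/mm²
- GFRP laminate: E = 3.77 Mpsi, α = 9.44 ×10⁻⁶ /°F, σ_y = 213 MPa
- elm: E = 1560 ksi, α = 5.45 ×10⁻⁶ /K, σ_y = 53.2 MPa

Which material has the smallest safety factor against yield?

concrete

Converting E to GPa, α to ×10⁻⁶/K, σ_y to MPa, then σ and n for each:
  gray cast iron: E = 124.0, α = 11.2, σ_y = 138.0 → σ = 183 MPa, n = 0.753
  concrete: E = 34.40, α = 10.8, σ_y = 29.80 → σ = 48.9 MPa, n = 0.610
  GFRP laminate: E = 25.99, α = 17.0, σ_y = 213.0 → σ = 58.3 MPa, n = 3.65
  elm: E = 10.76, α = 5.45, σ_y = 53.20 → σ = 7.74 MPa, n = 6.88
The minimum is concrete at n = 0.610.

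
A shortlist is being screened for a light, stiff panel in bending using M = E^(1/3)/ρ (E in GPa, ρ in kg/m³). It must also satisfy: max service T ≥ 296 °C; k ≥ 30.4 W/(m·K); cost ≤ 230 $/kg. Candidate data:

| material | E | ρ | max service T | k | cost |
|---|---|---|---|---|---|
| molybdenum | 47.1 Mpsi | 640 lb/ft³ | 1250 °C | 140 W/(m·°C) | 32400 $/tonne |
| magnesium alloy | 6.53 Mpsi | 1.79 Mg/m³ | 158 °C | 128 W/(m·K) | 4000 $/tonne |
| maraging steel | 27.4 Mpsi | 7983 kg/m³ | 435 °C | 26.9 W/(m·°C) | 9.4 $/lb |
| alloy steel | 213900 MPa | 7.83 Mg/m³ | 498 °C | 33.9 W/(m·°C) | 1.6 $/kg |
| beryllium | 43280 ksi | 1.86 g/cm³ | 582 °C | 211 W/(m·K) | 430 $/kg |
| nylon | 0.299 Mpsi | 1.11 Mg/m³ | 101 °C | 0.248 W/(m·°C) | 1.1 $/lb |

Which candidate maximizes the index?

alloy steel

Screen on constraints: max service T ≥ 296 °C; k ≥ 30.4 W/(m·K); cost ≤ 230 $/kg. Survivors: molybdenum, alloy steel.
Putting every candidate on a common basis:
  molybdenum: E = 324.7 GPa, ρ = 10250 kg/m³
  alloy steel: E = 213.9 GPa, ρ = 7830 kg/m³
  alloy steel: M = 0.764×10⁻³
  molybdenum: M = 0.670×10⁻³
Alloy steel ranks first.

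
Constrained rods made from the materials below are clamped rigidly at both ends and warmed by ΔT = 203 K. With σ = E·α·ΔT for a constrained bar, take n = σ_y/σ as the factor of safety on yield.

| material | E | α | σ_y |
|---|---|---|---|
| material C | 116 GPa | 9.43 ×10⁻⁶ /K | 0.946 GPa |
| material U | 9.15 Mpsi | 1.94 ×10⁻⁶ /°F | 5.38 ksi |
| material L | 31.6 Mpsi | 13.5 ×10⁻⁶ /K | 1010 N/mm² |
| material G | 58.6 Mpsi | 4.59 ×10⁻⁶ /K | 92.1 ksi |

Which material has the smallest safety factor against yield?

Per material, after unit conversion:
  material C: E = 116.0, α = 9.43, σ_y = 946.0 → σ = 222 MPa, n = 4.26
  material U: E = 63.09, α = 3.49, σ_y = 37.09 → σ = 44.7 MPa, n = 0.829
  material L: E = 217.9, α = 13.5, σ_y = 1010 → σ = 597 MPa, n = 1.69
  material G: E = 404.0, α = 4.59, σ_y = 635.0 → σ = 376 MPa, n = 1.69
Smallest n: material U with n = 0.829.

material U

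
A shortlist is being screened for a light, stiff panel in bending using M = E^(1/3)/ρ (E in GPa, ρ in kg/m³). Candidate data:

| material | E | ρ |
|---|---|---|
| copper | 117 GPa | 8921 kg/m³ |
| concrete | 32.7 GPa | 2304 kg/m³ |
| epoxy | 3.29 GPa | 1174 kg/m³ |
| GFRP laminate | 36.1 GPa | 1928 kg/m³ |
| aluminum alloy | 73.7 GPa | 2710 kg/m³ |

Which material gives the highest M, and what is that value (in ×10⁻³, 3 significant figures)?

Per-candidate index values:
  GFRP laminate: M = 1.71×10⁻³
  aluminum alloy: M = 1.55×10⁻³
  concrete: M = 1.39×10⁻³
  epoxy: M = 1.27×10⁻³
  copper: M = 0.548×10⁻³
Highest index: GFRP laminate.

GFRP laminate, M = 1.71×10⁻³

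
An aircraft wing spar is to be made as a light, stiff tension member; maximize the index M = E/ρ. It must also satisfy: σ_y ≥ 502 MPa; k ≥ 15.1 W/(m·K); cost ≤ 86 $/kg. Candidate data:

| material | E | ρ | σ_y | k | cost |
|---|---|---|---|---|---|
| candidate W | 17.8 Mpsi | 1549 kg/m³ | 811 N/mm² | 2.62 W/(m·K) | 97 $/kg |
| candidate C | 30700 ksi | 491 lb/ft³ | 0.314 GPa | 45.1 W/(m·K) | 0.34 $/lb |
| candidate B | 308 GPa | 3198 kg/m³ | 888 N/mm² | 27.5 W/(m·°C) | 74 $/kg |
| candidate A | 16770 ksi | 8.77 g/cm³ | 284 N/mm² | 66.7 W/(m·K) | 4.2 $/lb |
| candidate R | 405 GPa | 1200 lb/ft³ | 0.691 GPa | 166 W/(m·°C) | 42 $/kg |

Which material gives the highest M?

candidate B

Screen on constraints: σ_y ≥ 502 MPa; k ≥ 15.1 W/(m·K); cost ≤ 86 $/kg. Survivors: candidate B, candidate R.
Normalizing units and computing the index:
  candidate B: E = 308.0 GPa, ρ = 3198 kg/m³
  candidate R: E = 405.0 GPa, ρ = 19220 kg/m³
  candidate B: M = 96.3 MN·m/kg
  candidate R: M = 21.1 MN·m/kg
Candidate B has the largest M.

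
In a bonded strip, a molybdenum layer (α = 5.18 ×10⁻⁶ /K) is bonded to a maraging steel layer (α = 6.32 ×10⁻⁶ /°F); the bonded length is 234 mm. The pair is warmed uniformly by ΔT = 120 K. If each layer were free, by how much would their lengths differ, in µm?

174 µm

maraging steel: α = 6.32×10⁻⁶/°F × 9/5 = 11.4×10⁻⁶/K.
Δα = |5.18 − 11.4|×10⁻⁶/K = 6.20×10⁻⁶/K.
ΔL_mismatch = Δα·L·ΔT = 6.20×10⁻⁶ × 234.0 mm × 120.0 K = 174 µm.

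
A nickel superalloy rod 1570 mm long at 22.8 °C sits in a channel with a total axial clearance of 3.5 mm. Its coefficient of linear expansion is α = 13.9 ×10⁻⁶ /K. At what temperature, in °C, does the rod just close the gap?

α·L₀·ΔT = 3.5 mm ⇒ ΔT = 3.5 / (13.9×10⁻⁶ × 1570.0) = 160.4 K.
T = 22.8 + 160.4 = 183.2 °C.

183 °C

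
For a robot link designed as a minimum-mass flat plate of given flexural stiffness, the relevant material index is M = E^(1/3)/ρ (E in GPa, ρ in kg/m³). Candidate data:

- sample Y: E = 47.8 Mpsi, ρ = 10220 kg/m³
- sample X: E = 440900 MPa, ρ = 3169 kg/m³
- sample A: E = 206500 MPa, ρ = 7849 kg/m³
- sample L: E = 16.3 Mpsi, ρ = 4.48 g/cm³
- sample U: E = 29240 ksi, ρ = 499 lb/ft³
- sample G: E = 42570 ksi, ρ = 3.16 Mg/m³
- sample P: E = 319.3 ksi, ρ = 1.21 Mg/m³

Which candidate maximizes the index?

After converting to SI:
  sample Y: E = 329.6 GPa, ρ = 10220 kg/m³
  sample X: E = 440.9 GPa, ρ = 3169 kg/m³
  sample A: E = 206.5 GPa, ρ = 7849 kg/m³
  sample L: E = 112.4 GPa, ρ = 4480 kg/m³
  sample U: E = 201.6 GPa, ρ = 7993 kg/m³
  sample G: E = 293.5 GPa, ρ = 3160 kg/m³
  sample P: E = 2.201 GPa, ρ = 1210 kg/m³
  sample X: M = 2.40×10⁻³
  sample G: M = 2.10×10⁻³
  sample L: M = 1.08×10⁻³
  sample P: M = 1.08×10⁻³
  sample A: M = 0.753×10⁻³
  sample U: M = 0.734×10⁻³
  sample Y: M = 0.676×10⁻³
The maximum is for sample X.

sample X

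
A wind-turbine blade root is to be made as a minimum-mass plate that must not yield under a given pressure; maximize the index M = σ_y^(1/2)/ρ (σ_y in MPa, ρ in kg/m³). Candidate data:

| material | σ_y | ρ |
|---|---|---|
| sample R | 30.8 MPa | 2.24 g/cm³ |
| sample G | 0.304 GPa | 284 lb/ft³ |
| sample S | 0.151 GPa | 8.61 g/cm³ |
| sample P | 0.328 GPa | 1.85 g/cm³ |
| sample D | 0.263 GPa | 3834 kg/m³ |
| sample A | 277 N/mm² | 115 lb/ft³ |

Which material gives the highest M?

sample P

Putting every candidate on a common basis:
  sample R: σ_y = 30.80 MPa, ρ = 2240 kg/m³
  sample G: σ_y = 304.0 MPa, ρ = 4549 kg/m³
  sample S: σ_y = 151.0 MPa, ρ = 8610 kg/m³
  sample P: σ_y = 328.0 MPa, ρ = 1850 kg/m³
  sample D: σ_y = 263.0 MPa, ρ = 3834 kg/m³
  sample A: σ_y = 277.0 MPa, ρ = 1842 kg/m³
  sample P: M = 9.79×10⁻³
  sample A: M = 9.03×10⁻³
  sample D: M = 4.23×10⁻³
  sample G: M = 3.83×10⁻³
  sample R: M = 2.48×10⁻³
  sample S: M = 1.43×10⁻³
Sample P has the largest M.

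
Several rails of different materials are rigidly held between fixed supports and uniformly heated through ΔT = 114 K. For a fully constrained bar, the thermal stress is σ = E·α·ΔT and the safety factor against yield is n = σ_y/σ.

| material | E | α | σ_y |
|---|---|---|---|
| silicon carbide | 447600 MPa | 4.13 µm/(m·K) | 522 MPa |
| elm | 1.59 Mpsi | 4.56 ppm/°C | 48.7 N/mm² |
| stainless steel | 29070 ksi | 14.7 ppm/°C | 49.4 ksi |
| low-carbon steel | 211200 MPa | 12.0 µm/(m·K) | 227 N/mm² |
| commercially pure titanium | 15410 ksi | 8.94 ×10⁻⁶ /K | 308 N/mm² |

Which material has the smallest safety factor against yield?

low-carbon steel

In consistent units (E in GPa, α in ×10⁻⁶/K, σ_y in MPa):
  silicon carbide: E = 447.6, α = 4.13, σ_y = 522.0 → σ = 211 MPa, n = 2.48
  elm: E = 10.96, α = 4.56, σ_y = 48.70 → σ = 5.70 MPa, n = 8.55
  stainless steel: E = 200.4, α = 14.7, σ_y = 340.6 → σ = 336 MPa, n = 1.01
  low-carbon steel: E = 211.2, α = 12.0, σ_y = 227.0 → σ = 289 MPa, n = 0.786
  commercially pure titanium: E = 106.2, α = 8.94, σ_y = 308.0 → σ = 108 MPa, n = 2.84
The minimum is low-carbon steel at n = 0.786.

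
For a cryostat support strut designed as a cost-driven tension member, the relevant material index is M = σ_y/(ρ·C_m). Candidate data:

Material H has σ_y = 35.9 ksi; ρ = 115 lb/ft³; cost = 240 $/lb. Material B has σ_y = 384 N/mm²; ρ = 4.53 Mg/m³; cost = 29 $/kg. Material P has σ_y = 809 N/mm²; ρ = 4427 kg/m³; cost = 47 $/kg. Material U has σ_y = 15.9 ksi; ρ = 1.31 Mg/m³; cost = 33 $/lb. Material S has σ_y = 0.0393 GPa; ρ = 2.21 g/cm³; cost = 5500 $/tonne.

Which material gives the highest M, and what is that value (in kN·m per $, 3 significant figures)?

material P, M = 3.89 kN·m per $

Putting every candidate on a common basis:
  material H: σ_y = 247.5 MPa, ρ = 1842 kg/m³, cost = 529.1 $/kg
  material B: σ_y = 384.0 MPa, ρ = 4530 kg/m³, cost = 29.00 $/kg
  material P: σ_y = 809.0 MPa, ρ = 4427 kg/m³, cost = 47.00 $/kg
  material U: σ_y = 109.6 MPa, ρ = 1310 kg/m³, cost = 72.75 $/kg
  material S: σ_y = 39.30 MPa, ρ = 2210 kg/m³, cost = 5.500 $/kg
  material P: M = 3.89 kN·m per $
  material S: M = 3.23 kN·m per $
  material B: M = 2.92 kN·m per $
  material U: M = 1.15 kN·m per $
  material H: M = 0.254 kN·m per $
Material P has the largest M.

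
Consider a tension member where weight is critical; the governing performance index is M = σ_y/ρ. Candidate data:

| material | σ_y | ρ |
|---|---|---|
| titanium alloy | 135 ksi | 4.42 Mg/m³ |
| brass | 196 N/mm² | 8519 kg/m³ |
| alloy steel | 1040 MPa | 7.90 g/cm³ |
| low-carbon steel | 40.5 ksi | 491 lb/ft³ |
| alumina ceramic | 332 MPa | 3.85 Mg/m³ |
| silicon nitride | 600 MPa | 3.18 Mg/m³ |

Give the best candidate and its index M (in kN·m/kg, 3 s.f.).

Putting every candidate on a common basis:
  titanium alloy: σ_y = 930.8 MPa, ρ = 4420 kg/m³
  brass: σ_y = 196.0 MPa, ρ = 8519 kg/m³
  alloy steel: σ_y = 1040 MPa, ρ = 7900 kg/m³
  low-carbon steel: σ_y = 279.2 MPa, ρ = 7865 kg/m³
  alumina ceramic: σ_y = 332.0 MPa, ρ = 3850 kg/m³
  silicon nitride: σ_y = 600.0 MPa, ρ = 3180 kg/m³
  titanium alloy: M = 211 kN·m/kg
  silicon nitride: M = 189 kN·m/kg
  alloy steel: M = 132 kN·m/kg
  alumina ceramic: M = 86.2 kN·m/kg
  low-carbon steel: M = 35.5 kN·m/kg
  brass: M = 23.0 kN·m/kg
The maximum is for titanium alloy.

titanium alloy, M = 211 kN·m/kg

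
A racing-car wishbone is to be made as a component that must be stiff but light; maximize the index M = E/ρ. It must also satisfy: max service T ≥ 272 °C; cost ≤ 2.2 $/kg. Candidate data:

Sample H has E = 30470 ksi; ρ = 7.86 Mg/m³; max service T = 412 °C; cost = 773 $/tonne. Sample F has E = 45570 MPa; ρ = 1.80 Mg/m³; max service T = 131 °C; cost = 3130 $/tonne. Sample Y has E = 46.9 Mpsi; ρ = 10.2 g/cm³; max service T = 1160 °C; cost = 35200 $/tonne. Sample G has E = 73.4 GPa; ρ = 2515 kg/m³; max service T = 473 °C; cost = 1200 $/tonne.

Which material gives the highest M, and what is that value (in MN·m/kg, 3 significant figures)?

sample G, M = 29.2 MN·m/kg

Screen on constraints: max service T ≥ 272 °C; cost ≤ 2.2 $/kg. Survivors: sample H, sample G.
After converting to SI:
  sample H: E = 210.1 GPa, ρ = 7860 kg/m³
  sample G: E = 73.40 GPa, ρ = 2515 kg/m³
  sample G: M = 29.2 MN·m/kg
  sample H: M = 26.7 MN·m/kg
Highest index: sample G.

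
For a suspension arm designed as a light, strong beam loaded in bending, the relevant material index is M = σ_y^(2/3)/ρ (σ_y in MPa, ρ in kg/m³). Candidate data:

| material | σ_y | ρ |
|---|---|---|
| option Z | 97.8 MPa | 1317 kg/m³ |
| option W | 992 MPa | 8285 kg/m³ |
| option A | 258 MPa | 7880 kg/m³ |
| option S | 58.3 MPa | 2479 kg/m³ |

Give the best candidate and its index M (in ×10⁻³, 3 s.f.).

Computing M directly (units already consistent):
  option Z: M = 16.1×10⁻³
  option W: M = 12.0×10⁻³
  option S: M = 6.07×10⁻³
  option A: M = 5.14×10⁻³
Option Z has the largest M.

option Z, M = 16.1×10⁻³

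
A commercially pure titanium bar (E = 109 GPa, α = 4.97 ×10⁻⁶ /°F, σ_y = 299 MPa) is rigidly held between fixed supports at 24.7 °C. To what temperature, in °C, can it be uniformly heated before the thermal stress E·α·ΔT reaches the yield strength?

α = 4.97×10⁻⁶/°F × 9/5 = 8.95×10⁻⁶/K.
E·α·ΔT = 299.0 MPa ⇒ ΔT = 299.0 / (109.0×10³ × 8.95×10⁻⁶) = 306.6 K.
T = 24.7 + 306.6 = 331.3 °C.

331 °C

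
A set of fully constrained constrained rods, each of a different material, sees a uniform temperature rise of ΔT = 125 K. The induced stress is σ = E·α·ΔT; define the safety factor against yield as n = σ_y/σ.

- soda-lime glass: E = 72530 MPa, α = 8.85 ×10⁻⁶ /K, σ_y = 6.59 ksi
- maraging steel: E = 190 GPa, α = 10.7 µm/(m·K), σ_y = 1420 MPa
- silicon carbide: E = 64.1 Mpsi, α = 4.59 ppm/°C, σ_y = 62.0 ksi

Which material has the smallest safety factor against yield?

soda-lime glass

With everything in SI (GPa, ×10⁻⁶/K, MPa):
  soda-lime glass: E = 72.53, α = 8.85, σ_y = 45.44 → σ = 80.2 MPa, n = 0.566
  maraging steel: E = 190.0, α = 10.7, σ_y = 1420 → σ = 254 MPa, n = 5.59
  silicon carbide: E = 442.0, α = 4.59, σ_y = 427.5 → σ = 254 MPa, n = 1.69
Smallest n: soda-lime glass with n = 0.566.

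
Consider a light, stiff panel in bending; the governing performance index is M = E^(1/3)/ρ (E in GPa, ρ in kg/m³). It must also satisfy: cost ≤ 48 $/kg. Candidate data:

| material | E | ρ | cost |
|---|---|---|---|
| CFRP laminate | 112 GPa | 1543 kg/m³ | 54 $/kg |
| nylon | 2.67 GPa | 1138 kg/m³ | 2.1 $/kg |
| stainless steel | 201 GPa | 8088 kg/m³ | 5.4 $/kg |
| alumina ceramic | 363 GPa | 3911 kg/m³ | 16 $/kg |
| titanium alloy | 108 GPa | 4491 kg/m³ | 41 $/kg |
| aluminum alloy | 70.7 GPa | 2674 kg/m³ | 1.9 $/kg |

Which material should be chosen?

alumina ceramic

Screen on constraints: cost ≤ 48 $/kg. Survivors: nylon, stainless steel, alumina ceramic, titanium alloy, aluminum alloy.
Per-candidate index values:
  alumina ceramic: M = 1.82×10⁻³
  aluminum alloy: M = 1.55×10⁻³
  nylon: M = 1.22×10⁻³
  titanium alloy: M = 1.06×10⁻³
  stainless steel: M = 0.724×10⁻³
Highest index: alumina ceramic.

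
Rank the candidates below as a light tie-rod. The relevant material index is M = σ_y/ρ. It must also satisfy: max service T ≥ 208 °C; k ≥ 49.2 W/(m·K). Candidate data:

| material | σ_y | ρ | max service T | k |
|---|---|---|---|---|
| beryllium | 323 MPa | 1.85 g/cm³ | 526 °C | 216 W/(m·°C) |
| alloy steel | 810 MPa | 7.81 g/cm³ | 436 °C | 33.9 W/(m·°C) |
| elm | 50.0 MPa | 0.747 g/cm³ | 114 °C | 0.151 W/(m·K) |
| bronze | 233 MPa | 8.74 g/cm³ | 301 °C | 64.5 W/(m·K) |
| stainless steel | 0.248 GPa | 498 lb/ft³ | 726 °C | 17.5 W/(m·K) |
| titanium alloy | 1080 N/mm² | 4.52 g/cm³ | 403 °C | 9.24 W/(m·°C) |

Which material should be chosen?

Screen on constraints: max service T ≥ 208 °C; k ≥ 49.2 W/(m·K). Survivors: beryllium, bronze.
In SI units:
  beryllium: σ_y = 323.0 MPa, ρ = 1850 kg/m³
  bronze: σ_y = 233.0 MPa, ρ = 8740 kg/m³
  beryllium: M = 175 kN·m/kg
  bronze: M = 26.7 kN·m/kg
Highest index: beryllium.

beryllium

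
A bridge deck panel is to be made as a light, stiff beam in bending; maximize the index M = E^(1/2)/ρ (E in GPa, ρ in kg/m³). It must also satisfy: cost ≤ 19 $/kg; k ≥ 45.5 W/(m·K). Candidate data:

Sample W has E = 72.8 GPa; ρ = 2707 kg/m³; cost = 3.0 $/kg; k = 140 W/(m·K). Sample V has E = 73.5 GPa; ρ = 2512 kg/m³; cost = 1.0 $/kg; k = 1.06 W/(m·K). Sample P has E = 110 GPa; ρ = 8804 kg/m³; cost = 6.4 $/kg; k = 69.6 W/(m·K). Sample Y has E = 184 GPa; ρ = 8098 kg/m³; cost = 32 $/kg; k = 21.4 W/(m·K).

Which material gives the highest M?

Screen on constraints: cost ≤ 19 $/kg; k ≥ 45.5 W/(m·K). Survivors: sample W, sample P.
Computing M directly (units already consistent):
  sample W: M = 3.15×10⁻³
  sample P: M = 1.19×10⁻³
Sample W has the largest M.

sample W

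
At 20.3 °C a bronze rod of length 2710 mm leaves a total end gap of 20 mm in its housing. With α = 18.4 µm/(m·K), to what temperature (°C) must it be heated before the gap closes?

α·L₀·ΔT = 20.0 mm ⇒ ΔT = 20.0 / (18.4×10⁻⁶ × 2710.0) = 401.1 K.
T = 20.3 + 401.1 = 421.4 °C.

421 °C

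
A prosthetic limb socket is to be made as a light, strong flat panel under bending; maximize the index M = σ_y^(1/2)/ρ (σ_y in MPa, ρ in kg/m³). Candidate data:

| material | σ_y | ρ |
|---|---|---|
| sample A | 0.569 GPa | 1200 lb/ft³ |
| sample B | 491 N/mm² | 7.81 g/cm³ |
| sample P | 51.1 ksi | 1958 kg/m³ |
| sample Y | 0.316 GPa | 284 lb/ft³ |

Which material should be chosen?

sample P

After converting to SI:
  sample A: σ_y = 569.0 MPa, ρ = 19220 kg/m³
  sample B: σ_y = 491.0 MPa, ρ = 7810 kg/m³
  sample P: σ_y = 352.3 MPa, ρ = 1958 kg/m³
  sample Y: σ_y = 316.0 MPa, ρ = 4549 kg/m³
  sample P: M = 9.59×10⁻³
  sample Y: M = 3.91×10⁻³
  sample B: M = 2.84×10⁻³
  sample A: M = 1.24×10⁻³
The maximum is for sample P.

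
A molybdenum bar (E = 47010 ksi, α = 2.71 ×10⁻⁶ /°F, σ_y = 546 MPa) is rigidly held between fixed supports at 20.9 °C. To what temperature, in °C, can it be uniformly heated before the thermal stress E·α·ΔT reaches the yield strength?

E = 47010 ksi = 324.1 GPa.
α = 2.71×10⁻⁶/°F × 9/5 = 4.88×10⁻⁶/K.
E·α·ΔT = 546.0 MPa ⇒ ΔT = 546.0 / (324.1×10³ × 4.88×10⁻⁶) = 345.3 K.
T = 20.9 + 345.3 = 366.2 °C.

366 °C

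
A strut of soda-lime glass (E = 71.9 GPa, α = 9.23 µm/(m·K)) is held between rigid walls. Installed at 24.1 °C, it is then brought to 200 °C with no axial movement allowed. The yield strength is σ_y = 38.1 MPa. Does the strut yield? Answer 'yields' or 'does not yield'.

yields

ΔT = 175.9 K. Constrained thermal stress σ = E·α·ΔT = 71.90×10³ MPa × 9.23×10⁻⁶ × 175.9 = 117 MPa (compressive).
Compare to σ_y = 38.1 MPa: σ ≥ σ_y, so it yields.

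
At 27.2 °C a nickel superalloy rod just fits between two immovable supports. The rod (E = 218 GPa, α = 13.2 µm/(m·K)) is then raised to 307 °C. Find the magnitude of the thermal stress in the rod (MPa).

ΔT = 279.8 K. Constrained thermal stress σ = E·α·ΔT = 218.0×10³ MPa × 13.2×10⁻⁶ × 279.8 = 805 MPa (compressive).

805 MPa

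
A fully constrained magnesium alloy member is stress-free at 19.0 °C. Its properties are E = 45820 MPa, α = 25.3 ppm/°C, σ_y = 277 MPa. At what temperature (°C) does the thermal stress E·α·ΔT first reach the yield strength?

258 °C

E = 45820 MPa = 45.82 GPa.
E·α·ΔT = 277.0 MPa ⇒ ΔT = 277.0 / (45.82×10³ × 25.3×10⁻⁶) = 238.9 K.
T = 19.0 + 238.9 = 257.9 °C.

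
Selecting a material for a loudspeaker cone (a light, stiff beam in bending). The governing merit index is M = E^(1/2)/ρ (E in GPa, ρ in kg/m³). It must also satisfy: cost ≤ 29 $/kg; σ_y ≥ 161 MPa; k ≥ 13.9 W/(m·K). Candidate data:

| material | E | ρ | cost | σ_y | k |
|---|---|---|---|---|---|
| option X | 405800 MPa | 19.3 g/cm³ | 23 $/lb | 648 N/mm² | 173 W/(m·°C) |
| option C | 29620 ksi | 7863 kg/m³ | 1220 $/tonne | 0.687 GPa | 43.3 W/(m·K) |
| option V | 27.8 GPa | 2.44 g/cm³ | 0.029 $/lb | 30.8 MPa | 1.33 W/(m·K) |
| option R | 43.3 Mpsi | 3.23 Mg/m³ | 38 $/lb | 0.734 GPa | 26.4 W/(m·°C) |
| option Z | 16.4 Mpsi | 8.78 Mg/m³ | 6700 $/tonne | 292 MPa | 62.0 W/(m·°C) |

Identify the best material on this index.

option C

Screen on constraints: cost ≤ 29 $/kg; σ_y ≥ 161 MPa; k ≥ 13.9 W/(m·K). Survivors: option C, option Z.
After converting to SI:
  option C: E = 204.2 GPa, ρ = 7863 kg/m³
  option Z: E = 113.1 GPa, ρ = 8780 kg/m³
  option C: M = 1.82×10⁻³
  option Z: M = 1.21×10⁻³
Option C ranks first.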